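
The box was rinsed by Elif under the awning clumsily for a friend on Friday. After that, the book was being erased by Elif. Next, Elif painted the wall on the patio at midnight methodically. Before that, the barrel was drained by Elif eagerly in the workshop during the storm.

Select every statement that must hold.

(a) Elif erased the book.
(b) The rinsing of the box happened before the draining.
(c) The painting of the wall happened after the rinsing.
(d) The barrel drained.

(c), (d)

(a) Not entailed — 'was erasing' is progressive on an accomplishment; it does not entail the completed 'erased'.
(b) Not entailed — the narrative doesn't order the rinsing relative to the draining.
(c) Entailed — the narrative places the rinsing before the painting.
(d) Entailed — 'Elif drained the barrel' is causative; it entails the inchoative 'the barrel drained'.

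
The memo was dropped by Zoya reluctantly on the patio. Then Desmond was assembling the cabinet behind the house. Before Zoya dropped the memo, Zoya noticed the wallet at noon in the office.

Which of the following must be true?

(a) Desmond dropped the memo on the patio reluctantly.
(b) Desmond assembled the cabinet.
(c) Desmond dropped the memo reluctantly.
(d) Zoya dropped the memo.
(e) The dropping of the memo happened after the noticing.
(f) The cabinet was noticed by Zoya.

(d), (e)

(a) Not entailed — the passage has Zoya dropping the memo, not Desmond.
(b) Not entailed — 'was assembling' is progressive on an accomplishment; it does not entail the completed 'assembled'.
(c) Not entailed — the passage has Zoya dropping the memo, not Desmond.
(d) Entailed — every conjunct here is already in the original dropping event.
(e) Entailed — the narrative places the noticing before the dropping.
(f) Not entailed — Zoya noticed the wallet, not the cabinet; the cabinet belongs to the assembling event.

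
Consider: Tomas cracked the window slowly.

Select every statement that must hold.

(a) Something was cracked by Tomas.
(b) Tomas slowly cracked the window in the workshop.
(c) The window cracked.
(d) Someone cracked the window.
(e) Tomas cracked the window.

(a) Entailed — this follows by dropping conjuncts from the cracking event's description.
(b) Not entailed — 'in the workshop' adds information not in the original event.
(c) Entailed — 'Tomas cracked the window' is causative; it entails the inchoative 'the window cracked'.
(d) Entailed — dropping 'slowly' and generalizing the agent leaves a sub-description the original still satisfies.
(e) Entailed — every conjunct here is already in the original cracking event.

(a), (c), (d), (e)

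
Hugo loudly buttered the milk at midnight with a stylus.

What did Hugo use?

a stylus

'with a stylus' marks the instrument of the buttering event.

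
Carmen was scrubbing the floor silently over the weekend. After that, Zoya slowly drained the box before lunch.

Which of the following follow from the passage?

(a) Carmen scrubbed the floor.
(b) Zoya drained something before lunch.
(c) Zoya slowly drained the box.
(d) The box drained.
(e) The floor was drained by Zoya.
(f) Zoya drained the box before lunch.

(a), (b), (c), (d), (f)

(a) Entailed — 'scrub' is an activity; 'was scrubbing' entails that some scrubbing happened, so 'scrubbed' holds.
(b) Entailed — the original entails any weakening of itself; this just drops 'slowly' and generalizes the patient.
(c) Entailed — this follows by dropping conjuncts from the draining event's description.
(d) Entailed — 'Zoya drained the box' is causative; it entails the inchoative 'the box drained'.
(e) Not entailed — Zoya drained the box, not the floor; the floor belongs to the scrubbing event.
(f) Entailed — every conjunct here is already in the original draining event.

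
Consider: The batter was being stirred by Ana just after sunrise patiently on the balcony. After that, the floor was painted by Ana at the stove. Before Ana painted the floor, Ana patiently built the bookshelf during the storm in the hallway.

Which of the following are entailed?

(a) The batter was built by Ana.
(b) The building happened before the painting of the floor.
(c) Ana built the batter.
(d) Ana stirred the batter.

(a) Not entailed — Ana built the bookshelf, not the batter; the batter belongs to the stirring event.
(b) Entailed — the narrative places the building before the painting.
(c) Not entailed — Ana built the bookshelf, not the batter; the batter belongs to the stirring event.
(d) Entailed — 'stir' is an activity; 'was stirring' entails that some stirring happened, so 'stirred' holds.

(b), (d)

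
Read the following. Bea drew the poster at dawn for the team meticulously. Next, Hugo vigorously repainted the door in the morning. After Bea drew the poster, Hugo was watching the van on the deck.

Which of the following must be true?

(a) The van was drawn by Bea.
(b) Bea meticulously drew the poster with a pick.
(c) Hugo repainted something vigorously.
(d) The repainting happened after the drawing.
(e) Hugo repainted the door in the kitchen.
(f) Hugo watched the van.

(c), (d), (f)

(a) Not entailed — Bea drew the poster, not the van; the van belongs to the watching event.
(b) Not entailed — 'with a pick' adds information not in the original event.
(c) Entailed — dropping 'in the morning' and generalizing the patient leaves a sub-description the original still satisfies.
(d) Entailed — the narrative places the drawing before the repainting.
(e) Not entailed — 'in the kitchen' adds information not in the original event.
(f) Entailed — 'watch' is an activity; 'was watching' entails that some watching happened, so 'watched' holds.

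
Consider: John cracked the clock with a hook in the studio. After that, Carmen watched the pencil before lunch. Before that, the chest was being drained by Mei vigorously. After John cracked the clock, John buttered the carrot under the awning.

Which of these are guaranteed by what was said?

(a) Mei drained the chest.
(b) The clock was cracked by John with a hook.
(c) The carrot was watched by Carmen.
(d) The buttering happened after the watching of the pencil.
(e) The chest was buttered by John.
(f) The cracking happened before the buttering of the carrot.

(b), (f)

(a) Not entailed — 'was draining' is progressive on an accomplishment; it does not entail the completed 'drained'.
(b) Entailed — every conjunct here is already in the original cracking event.
(c) Not entailed — Carmen watched the pencil, not the carrot; the carrot belongs to the buttering event.
(d) Not entailed — the narrative doesn't order the watching relative to the buttering.
(e) Not entailed — John buttered the carrot, not the chest; the chest belongs to the draining event.
(f) Entailed — the narrative places the cracking before the buttering.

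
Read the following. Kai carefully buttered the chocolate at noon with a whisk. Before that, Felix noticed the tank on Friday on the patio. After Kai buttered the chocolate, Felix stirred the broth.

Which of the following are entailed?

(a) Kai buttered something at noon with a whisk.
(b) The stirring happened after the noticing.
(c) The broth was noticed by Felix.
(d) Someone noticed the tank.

(a), (b), (d)

(a) Entailed — dropping 'carefully' and generalizing the patient leaves a sub-description the original still satisfies.
(b) Entailed — the narrative places the noticing before the stirring.
(c) Not entailed — Felix noticed the tank, not the broth; the broth belongs to the stirring event.
(d) Entailed — every conjunct here is already in the original noticing event.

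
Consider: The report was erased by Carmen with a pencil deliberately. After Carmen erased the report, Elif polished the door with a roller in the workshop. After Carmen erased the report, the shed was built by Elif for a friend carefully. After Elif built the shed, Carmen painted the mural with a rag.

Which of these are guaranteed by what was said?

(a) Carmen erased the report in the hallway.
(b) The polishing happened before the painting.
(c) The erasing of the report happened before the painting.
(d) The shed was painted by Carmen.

(c)

(a) Not entailed — 'in the hallway' adds information not in the original event.
(b) Not entailed — the narrative doesn't order the polishing relative to the painting.
(c) Entailed — the narrative places the erasing before the painting.
(d) Not entailed — Carmen painted the mural, not the shed; the shed belongs to the building event.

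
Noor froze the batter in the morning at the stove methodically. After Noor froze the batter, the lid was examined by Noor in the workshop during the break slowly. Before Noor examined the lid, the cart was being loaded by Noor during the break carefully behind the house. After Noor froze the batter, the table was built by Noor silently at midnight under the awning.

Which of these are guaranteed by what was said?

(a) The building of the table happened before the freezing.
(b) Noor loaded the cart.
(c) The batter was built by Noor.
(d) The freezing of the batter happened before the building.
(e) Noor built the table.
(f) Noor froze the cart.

(d), (e)

(a) Not entailed — the narrative places the freezing before the building, not after.
(b) Not entailed — 'was loading' is progressive on an accomplishment; it does not entail the completed 'loaded'.
(c) Not entailed — Noor built the table, not the batter; the batter belongs to the freezing event.
(d) Entailed — the narrative places the freezing before the building.
(e) Entailed — dropping 'at midnight', 'silently', 'under the awning' leaves a sub-description the original still satisfies.
(f) Not entailed — Noor froze the batter, not the cart; the cart belongs to the loading event.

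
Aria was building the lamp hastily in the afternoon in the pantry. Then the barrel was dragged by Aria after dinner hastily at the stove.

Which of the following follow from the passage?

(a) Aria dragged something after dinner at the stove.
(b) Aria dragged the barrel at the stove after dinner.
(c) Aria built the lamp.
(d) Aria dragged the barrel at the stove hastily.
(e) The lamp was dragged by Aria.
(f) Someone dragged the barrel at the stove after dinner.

(a) Entailed — this follows by dropping conjuncts from the dragging event's description.
(b) Entailed — this follows by dropping conjuncts from the dragging event's description.
(c) Not entailed — 'was building' is progressive on an accomplishment; it does not entail the completed 'built'.
(d) Entailed — every conjunct here is already in the original dragging event.
(e) Not entailed — Aria dragged the barrel, not the lamp; the lamp belongs to the building event.
(f) Entailed — dropping 'hastily' and generalizing the agent leaves a sub-description the original still satisfies.

(a), (b), (d), (f)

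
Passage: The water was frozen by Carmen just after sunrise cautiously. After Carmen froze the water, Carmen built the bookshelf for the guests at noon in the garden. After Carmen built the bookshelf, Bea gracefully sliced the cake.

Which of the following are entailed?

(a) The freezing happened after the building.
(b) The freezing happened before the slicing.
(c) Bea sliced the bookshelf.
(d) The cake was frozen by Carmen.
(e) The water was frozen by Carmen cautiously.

(b), (e)

(a) Not entailed — the narrative places the freezing before the building, not after.
(b) Entailed — the narrative places the freezing before the slicing.
(c) Not entailed — Bea sliced the cake, not the bookshelf; the bookshelf belongs to the building event.
(d) Not entailed — Carmen froze the water, not the cake; the cake belongs to the slicing event.
(e) Entailed — this follows by dropping conjuncts from the freezing event's description.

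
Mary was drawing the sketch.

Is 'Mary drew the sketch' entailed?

no

'was drawing' is progressive; for an accomplishment like 'draw the sketch', it doesn't entail completion.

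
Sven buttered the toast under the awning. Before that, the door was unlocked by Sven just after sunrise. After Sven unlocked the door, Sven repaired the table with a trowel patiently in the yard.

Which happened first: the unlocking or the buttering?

The connectives place the unlocking before the buttering.

the unlocking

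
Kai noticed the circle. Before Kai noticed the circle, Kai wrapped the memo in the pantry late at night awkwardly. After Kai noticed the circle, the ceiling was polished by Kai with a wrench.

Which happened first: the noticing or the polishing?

the noticing

The connectives place the noticing before the polishing.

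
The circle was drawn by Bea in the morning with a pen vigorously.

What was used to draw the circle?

a pen

'with a pen' marks the instrument of the drawing event.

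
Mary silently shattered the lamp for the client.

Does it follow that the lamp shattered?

yes

'Mary shattered the lamp' is the causative; it entails the inchoative 'the lamp shattered'.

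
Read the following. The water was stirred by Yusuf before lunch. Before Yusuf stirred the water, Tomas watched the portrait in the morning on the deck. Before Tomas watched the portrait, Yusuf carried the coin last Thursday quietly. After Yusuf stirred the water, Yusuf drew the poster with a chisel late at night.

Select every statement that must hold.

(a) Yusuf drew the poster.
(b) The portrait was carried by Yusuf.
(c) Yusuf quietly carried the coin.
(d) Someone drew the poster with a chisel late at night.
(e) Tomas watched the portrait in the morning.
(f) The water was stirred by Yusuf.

(a) Entailed — this follows by dropping conjuncts from the drawing event's description.
(b) Not entailed — Yusuf carried the coin, not the portrait; the portrait belongs to the watching event.
(c) Entailed — every conjunct here is already in the original carrying event.
(d) Entailed — this follows by dropping conjuncts from the drawing event's description.
(e) Entailed — this follows by dropping conjuncts from the watching event's description.
(f) Entailed — dropping 'before lunch' leaves a sub-description the original still satisfies.

(a), (c), (d), (e), (f)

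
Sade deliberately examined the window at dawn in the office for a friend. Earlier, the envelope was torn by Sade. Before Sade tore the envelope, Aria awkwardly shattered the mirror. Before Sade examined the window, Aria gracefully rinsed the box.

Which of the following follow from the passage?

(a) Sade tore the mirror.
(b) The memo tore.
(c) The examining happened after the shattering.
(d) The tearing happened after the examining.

(c)

(a) Not entailed — Sade tore the envelope, not the mirror; the mirror belongs to the shattering event.
(b) Not entailed — the envelope is what tore, not the memo.
(c) Entailed — the narrative places the shattering before the examining.
(d) Not entailed — the narrative places the tearing before the examining, not after.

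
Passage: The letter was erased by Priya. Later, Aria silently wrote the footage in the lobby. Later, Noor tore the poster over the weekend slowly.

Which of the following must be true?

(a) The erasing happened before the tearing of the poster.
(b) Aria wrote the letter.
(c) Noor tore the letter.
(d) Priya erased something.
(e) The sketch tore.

(a) Entailed — the narrative places the erasing before the tearing.
(b) Not entailed — Aria wrote the footage, not the letter; the letter belongs to the erasing event.
(c) Not entailed — Noor tore the poster, not the letter; the letter belongs to the erasing event.
(d) Entailed — every conjunct here is already in the original erasing event.
(e) Not entailed — the poster is what tore, not the sketch.

(a), (d)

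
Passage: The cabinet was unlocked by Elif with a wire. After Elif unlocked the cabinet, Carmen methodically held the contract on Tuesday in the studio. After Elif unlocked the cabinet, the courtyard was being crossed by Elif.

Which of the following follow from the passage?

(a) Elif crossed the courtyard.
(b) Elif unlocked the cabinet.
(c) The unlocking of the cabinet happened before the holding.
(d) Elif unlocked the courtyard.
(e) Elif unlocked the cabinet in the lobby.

(b), (c)

(a) Not entailed — 'was crossing' is progressive on an accomplishment; it does not entail the completed 'crossed'.
(b) Entailed — this follows by dropping conjuncts from the unlocking event's description.
(c) Entailed — the narrative places the unlocking before the holding.
(d) Not entailed — Elif unlocked the cabinet, not the courtyard; the courtyard belongs to the crossing event.
(e) Not entailed — 'in the lobby' adds information not in the original event.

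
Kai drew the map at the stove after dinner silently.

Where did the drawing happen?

'at the stove' marks the location of the drawing event.

at the stove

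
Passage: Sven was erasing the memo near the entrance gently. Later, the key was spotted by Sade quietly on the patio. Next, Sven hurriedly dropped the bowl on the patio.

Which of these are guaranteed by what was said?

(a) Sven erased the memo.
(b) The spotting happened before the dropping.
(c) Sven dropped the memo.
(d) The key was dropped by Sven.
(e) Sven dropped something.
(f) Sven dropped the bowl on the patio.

(a) Not entailed — 'was erasing' is progressive on an accomplishment; it does not entail the completed 'erased'.
(b) Entailed — the narrative places the spotting before the dropping.
(c) Not entailed — Sven dropped the bowl, not the memo; the memo belongs to the erasing event.
(d) Not entailed — Sven dropped the bowl, not the key; the key belongs to the spotting event.
(e) Entailed — this follows by dropping conjuncts from the dropping event's description.
(f) Entailed — dropping 'hurriedly' leaves a sub-description the original still satisfies.

(b), (e), (f)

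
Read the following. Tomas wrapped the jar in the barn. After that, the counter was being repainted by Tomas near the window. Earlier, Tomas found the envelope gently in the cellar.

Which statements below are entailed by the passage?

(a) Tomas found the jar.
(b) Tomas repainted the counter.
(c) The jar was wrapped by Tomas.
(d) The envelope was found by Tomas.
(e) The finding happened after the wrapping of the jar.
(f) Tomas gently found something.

(c), (d), (f)

(a) Not entailed — Tomas found the envelope, not the jar; the jar belongs to the wrapping event.
(b) Not entailed — 'was repainting' is progressive on an accomplishment; it does not entail the completed 'repainted'.
(c) Entailed — this follows by dropping conjuncts from the wrapping event's description.
(d) Entailed — every conjunct here is already in the original finding event.
(e) Not entailed — the narrative doesn't order the wrapping relative to the finding.
(f) Entailed — this follows by dropping conjuncts from the finding event's description.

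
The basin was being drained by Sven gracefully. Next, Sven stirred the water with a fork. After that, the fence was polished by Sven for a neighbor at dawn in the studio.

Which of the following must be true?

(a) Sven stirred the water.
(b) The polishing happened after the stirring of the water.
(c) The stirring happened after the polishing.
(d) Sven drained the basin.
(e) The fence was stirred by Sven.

(a) Entailed — the original entails any weakening of itself; this just drops 'with a fork'.
(b) Entailed — the narrative places the stirring before the polishing.
(c) Not entailed — the narrative places the stirring before the polishing, not after.
(d) Not entailed — 'was draining' is progressive on an accomplishment; it does not entail the completed 'drained'.
(e) Not entailed — Sven stirred the water, not the fence; the fence belongs to the polishing event.

(a), (b)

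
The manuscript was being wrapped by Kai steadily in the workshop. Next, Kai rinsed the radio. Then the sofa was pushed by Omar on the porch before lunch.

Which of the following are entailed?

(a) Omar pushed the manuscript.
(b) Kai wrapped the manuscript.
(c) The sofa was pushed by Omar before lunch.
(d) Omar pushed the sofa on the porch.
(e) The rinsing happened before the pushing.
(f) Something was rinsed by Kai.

(a) Not entailed — Omar pushed the sofa, not the manuscript; the manuscript belongs to the wrapping event.
(b) Not entailed — 'was wrapping' is progressive on an accomplishment; it does not entail the completed 'wrapped'.
(c) Entailed — the original entails any weakening of itself; this just drops 'on the porch'.
(d) Entailed — dropping 'before lunch' leaves a sub-description the original still satisfies.
(e) Entailed — the narrative places the rinsing before the pushing.
(f) Entailed — generalizing the patient leaves a sub-description the original still satisfies.

(c), (d), (e), (f)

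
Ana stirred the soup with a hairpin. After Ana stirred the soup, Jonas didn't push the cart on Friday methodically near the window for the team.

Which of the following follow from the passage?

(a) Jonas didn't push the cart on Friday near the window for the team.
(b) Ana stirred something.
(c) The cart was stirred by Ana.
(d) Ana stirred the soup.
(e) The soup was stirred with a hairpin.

(b), (d), (e)

(a) Not entailed — dropping 'methodically' under negation is not valid — the original leaves open that Jonas pushed the cart some other way.
(b) Entailed — this follows by dropping conjuncts from the stirring event's description.
(c) Not entailed — Ana stirred the soup, not the cart; the cart belongs to the pushing event.
(d) Entailed — every conjunct here is already in the original stirring event.
(e) Entailed — generalizing the agent leaves a sub-description the original still satisfies.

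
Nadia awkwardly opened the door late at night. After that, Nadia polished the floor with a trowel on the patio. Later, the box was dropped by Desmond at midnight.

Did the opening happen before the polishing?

yes

The narrative orders the opening before the polishing.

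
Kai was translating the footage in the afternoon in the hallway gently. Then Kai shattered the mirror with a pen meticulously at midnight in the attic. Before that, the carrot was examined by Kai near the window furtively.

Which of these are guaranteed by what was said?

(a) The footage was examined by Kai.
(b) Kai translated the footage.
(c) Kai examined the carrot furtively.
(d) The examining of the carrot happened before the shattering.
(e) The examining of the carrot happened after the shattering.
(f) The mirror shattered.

(a) Not entailed — Kai examined the carrot, not the footage; the footage belongs to the translating event.
(b) Not entailed — 'was translating' is progressive on an accomplishment; it does not entail the completed 'translated'.
(c) Entailed — the original entails any weakening of itself; this just drops 'near the window'.
(d) Entailed — the narrative places the examining before the shattering.
(e) Not entailed — the narrative places the examining before the shattering, not after.
(f) Entailed — 'Kai shattered the mirror' is causative; it entails the inchoative 'the mirror shattered'.

(c), (d), (f)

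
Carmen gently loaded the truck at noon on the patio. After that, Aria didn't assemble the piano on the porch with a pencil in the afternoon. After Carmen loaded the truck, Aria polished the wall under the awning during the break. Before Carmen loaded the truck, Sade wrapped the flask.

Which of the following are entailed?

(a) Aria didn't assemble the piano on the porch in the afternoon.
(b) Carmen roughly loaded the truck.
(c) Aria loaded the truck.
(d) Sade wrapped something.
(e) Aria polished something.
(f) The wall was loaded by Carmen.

(a) Not entailed — dropping 'with a pencil' under negation is not valid — the original leaves open that Aria assembled the piano some other way.
(b) Not entailed — 'roughly' adds a manner not in (and inconsistent with) the original.
(c) Not entailed — the passage has Carmen loading the truck, not Aria.
(d) Entailed — the original entails any weakening of itself; this just generalizes the patient.
(e) Entailed — every conjunct here is already in the original polishing event.
(f) Not entailed — Carmen loaded the truck, not the wall; the wall belongs to the polishing event.

(d), (e)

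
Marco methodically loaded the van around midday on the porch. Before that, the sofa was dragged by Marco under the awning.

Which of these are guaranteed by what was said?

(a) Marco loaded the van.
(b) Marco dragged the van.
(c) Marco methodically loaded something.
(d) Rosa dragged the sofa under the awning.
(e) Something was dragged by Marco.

(a), (c), (e)

(a) Entailed — every conjunct here is already in the original loading event.
(b) Not entailed — Marco dragged the sofa, not the van; the van belongs to the loading event.
(c) Entailed — this follows by dropping conjuncts from the loading event's description.
(d) Not entailed — the passage has Marco dragging the sofa, not Rosa.
(e) Entailed — this follows by dropping conjuncts from the dragging event's description.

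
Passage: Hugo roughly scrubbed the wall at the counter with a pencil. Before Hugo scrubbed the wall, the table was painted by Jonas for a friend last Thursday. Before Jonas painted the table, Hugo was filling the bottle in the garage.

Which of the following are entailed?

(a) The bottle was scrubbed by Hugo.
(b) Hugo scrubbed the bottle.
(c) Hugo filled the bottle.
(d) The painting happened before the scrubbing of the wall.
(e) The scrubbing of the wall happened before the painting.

(d)

(a) Not entailed — Hugo scrubbed the wall, not the bottle; the bottle belongs to the filling event.
(b) Not entailed — Hugo scrubbed the wall, not the bottle; the bottle belongs to the filling event.
(c) Not entailed — 'was filling' is progressive on an accomplishment; it does not entail the completed 'filled'.
(d) Entailed — the narrative places the painting before the scrubbing.
(e) Not entailed — the narrative places the painting before the scrubbing, not after.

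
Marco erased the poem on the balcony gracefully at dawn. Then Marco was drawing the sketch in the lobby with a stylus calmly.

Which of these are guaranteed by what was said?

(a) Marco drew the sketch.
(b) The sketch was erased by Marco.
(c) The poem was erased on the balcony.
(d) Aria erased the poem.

(a) Not entailed — 'was drawing' is progressive on an accomplishment; it does not entail the completed 'drew'.
(b) Not entailed — Marco erased the poem, not the sketch; the sketch belongs to the drawing event.
(c) Entailed — this follows by dropping conjuncts from the erasing event's description.
(d) Not entailed — the passage has Marco erasing the poem, not Aria.

(c)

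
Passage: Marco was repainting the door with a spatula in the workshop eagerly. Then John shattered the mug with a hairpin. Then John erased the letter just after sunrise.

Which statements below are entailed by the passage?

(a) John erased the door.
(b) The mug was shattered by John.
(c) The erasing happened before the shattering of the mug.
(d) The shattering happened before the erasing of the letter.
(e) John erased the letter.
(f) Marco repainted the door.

(a) Not entailed — John erased the letter, not the door; the door belongs to the repainting event.
(b) Entailed — every conjunct here is already in the original shattering event.
(c) Not entailed — the narrative places the shattering before the erasing, not after.
(d) Entailed — the narrative places the shattering before the erasing.
(e) Entailed — the original entails any weakening of itself; this just drops 'just after sunrise'.
(f) Not entailed — 'was repainting' is progressive on an accomplishment; it does not entail the completed 'repainted'.

(b), (d), (e)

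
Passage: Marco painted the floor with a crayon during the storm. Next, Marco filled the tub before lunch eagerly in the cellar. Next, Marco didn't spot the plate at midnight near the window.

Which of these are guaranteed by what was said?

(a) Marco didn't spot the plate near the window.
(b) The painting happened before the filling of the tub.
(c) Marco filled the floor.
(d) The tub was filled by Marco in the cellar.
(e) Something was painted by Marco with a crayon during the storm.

(a) Not entailed — dropping 'at midnight' under negation is not valid — the original leaves open that Marco spotted the plate some other way.
(b) Entailed — the narrative places the painting before the filling.
(c) Not entailed — Marco filled the tub, not the floor; the floor belongs to the painting event.
(d) Entailed — this follows by dropping conjuncts from the filling event's description.
(e) Entailed — generalizing the patient leaves a sub-description the original still satisfies.

(b), (d), (e)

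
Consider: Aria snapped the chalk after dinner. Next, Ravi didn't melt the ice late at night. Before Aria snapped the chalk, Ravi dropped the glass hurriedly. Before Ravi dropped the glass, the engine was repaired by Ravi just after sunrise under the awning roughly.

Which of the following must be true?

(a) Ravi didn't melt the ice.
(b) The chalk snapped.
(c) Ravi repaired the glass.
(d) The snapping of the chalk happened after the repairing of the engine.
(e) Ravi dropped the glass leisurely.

(b), (d)

(a) Not entailed — dropping 'late at night' under negation is not valid — the original leaves open that Ravi melted the ice some other way.
(b) Entailed — 'Aria snapped the chalk' is causative; it entails the inchoative 'the chalk snapped'.
(c) Not entailed — Ravi repaired the engine, not the glass; the glass belongs to the dropping event.
(d) Entailed — the narrative places the repairing before the snapping.
(e) Not entailed — 'leisurely' adds a manner not in (and inconsistent with) the original.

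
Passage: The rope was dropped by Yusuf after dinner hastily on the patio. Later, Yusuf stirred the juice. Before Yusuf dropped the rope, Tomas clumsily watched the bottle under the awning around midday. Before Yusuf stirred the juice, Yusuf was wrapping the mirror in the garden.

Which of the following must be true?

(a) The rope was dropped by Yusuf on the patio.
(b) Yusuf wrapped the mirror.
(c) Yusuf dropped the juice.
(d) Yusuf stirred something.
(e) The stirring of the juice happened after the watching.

(a) Entailed — this follows by dropping conjuncts from the dropping event's description.
(b) Not entailed — 'was wrapping' is progressive on an accomplishment; it does not entail the completed 'wrapped'.
(c) Not entailed — Yusuf dropped the rope, not the juice; the juice belongs to the stirring event.
(d) Entailed — generalizing the patient leaves a sub-description the original still satisfies.
(e) Entailed — the narrative places the watching before the stirring.

(a), (d), (e)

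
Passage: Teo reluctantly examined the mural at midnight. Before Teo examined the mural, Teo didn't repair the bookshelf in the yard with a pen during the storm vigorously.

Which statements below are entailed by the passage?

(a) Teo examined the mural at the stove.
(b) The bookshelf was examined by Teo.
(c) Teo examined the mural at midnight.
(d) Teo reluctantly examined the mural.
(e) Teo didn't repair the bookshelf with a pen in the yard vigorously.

(c), (d)

(a) Not entailed — 'at the stove' adds information not in the original event.
(b) Not entailed — Teo examined the mural, not the bookshelf; the bookshelf belongs to the repairing event.
(c) Entailed — every conjunct here is already in the original examining event.
(d) Entailed — this follows by dropping conjuncts from the examining event's description.
(e) Not entailed — dropping 'during the storm' under negation is not valid — the original leaves open that Teo repaired the bookshelf some other way.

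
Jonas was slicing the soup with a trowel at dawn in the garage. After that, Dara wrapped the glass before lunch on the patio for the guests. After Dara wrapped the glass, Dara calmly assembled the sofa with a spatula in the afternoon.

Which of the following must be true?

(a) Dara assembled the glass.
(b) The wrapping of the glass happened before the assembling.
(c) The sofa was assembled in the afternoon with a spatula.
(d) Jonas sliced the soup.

(b), (c)

(a) Not entailed — Dara assembled the sofa, not the glass; the glass belongs to the wrapping event.
(b) Entailed — the narrative places the wrapping before the assembling.
(c) Entailed — this follows by dropping conjuncts from the assembling event's description.
(d) Not entailed — 'was slicing' is progressive on an accomplishment; it does not entail the completed 'sliced'.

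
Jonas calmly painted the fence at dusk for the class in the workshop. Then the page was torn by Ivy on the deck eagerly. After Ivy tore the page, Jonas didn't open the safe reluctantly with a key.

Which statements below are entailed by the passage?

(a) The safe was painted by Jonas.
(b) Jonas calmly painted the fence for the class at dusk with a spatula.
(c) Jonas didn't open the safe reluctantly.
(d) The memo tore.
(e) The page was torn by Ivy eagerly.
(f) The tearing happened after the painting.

(a) Not entailed — Jonas painted the fence, not the safe; the safe belongs to the opening event.
(b) Not entailed — 'with a spatula' adds information not in the original event.
(c) Not entailed — dropping 'with a key' under negation is not valid — the original leaves open that Jonas opened the safe some other way.
(d) Not entailed — the page is what tore, not the memo.
(e) Entailed — dropping 'on the deck' leaves a sub-description the original still satisfies.
(f) Entailed — the narrative places the painting before the tearing.

(e), (f)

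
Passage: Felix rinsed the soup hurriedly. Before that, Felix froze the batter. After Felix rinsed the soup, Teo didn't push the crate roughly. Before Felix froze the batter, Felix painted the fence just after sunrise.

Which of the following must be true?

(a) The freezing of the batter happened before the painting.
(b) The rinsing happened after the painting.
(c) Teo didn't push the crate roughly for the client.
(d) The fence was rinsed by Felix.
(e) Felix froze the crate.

(a) Not entailed — the narrative places the painting before the freezing, not after.
(b) Entailed — the narrative places the painting before the rinsing.
(c) Entailed — under negation, adding a further restriction is entailed: if no such pushing event occurred, none occurred for the client either.
(d) Not entailed — Felix rinsed the soup, not the fence; the fence belongs to the painting event.
(e) Not entailed — Felix froze the batter, not the crate; the crate belongs to the pushing event.

(b), (c)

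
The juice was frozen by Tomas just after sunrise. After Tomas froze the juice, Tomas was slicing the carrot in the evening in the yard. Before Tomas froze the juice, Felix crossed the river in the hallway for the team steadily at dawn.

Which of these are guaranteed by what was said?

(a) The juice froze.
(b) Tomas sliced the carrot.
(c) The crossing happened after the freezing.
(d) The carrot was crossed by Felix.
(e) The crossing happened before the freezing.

(a), (e)

(a) Entailed — 'Tomas froze the juice' is causative; it entails the inchoative 'the juice froze'.
(b) Not entailed — 'was slicing' is progressive on an accomplishment; it does not entail the completed 'sliced'.
(c) Not entailed — the narrative places the crossing before the freezing, not after.
(d) Not entailed — Felix crossed the river, not the carrot; the carrot belongs to the slicing event.
(e) Entailed — the narrative places the crossing before the freezing.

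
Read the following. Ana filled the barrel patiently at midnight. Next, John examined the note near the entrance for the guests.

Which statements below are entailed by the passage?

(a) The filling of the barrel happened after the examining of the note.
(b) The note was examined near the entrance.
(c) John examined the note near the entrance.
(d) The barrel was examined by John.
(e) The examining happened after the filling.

(a) Not entailed — the narrative places the filling before the examining, not after.
(b) Entailed — the original entails any weakening of itself; this just drops 'for the guests' and generalizes the agent.
(c) Entailed — the original entails any weakening of itself; this just drops 'for the guests'.
(d) Not entailed — John examined the note, not the barrel; the barrel belongs to the filling event.
(e) Entailed — the narrative places the filling before the examining.

(b), (c), (e)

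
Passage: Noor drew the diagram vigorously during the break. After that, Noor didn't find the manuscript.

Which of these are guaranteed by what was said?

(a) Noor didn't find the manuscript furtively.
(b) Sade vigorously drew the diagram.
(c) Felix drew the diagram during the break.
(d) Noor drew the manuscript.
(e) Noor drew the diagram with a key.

(a)

(a) Entailed — under negation, adding a further restriction is entailed: if no such finding event occurred, none occurred furtively either.
(b) Not entailed — the passage has Noor drawing the diagram, not Sade.
(c) Not entailed — the passage has Noor drawing the diagram, not Felix.
(d) Not entailed — Noor drew the diagram, not the manuscript; the manuscript belongs to the finding event.
(e) Not entailed — 'with a key' adds information not in the original event.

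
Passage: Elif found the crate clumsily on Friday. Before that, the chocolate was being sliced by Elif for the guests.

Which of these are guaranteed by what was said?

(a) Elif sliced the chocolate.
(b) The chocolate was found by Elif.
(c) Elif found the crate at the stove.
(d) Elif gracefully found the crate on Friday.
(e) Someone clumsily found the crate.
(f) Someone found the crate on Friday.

(a) Not entailed — 'was slicing' is progressive on an accomplishment; it does not entail the completed 'sliced'.
(b) Not entailed — Elif found the crate, not the chocolate; the chocolate belongs to the slicing event.
(c) Not entailed — 'at the stove' adds information not in the original event.
(d) Not entailed — 'gracefully' adds a manner not in (and inconsistent with) the original.
(e) Entailed — the original entails any weakening of itself; this just drops 'on Friday' and generalizes the agent.
(f) Entailed — the original entails any weakening of itself; this just drops 'clumsily' and generalizes the agent.

(e), (f)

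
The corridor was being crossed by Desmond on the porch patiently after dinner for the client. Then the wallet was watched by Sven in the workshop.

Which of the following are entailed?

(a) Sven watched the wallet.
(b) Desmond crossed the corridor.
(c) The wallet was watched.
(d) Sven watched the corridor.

(a) Entailed — every conjunct here is already in the original watching event.
(b) Not entailed — 'was crossing' is progressive on an accomplishment; it does not entail the completed 'crossed'.
(c) Entailed — this follows by dropping conjuncts from the watching event's description.
(d) Not entailed — Sven watched the wallet, not the corridor; the corridor belongs to the crossing event.

(a), (c)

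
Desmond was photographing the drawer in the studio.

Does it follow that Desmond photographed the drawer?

no

'was photographing' is progressive; for an accomplishment like 'photograph the drawer', it doesn't entail completion.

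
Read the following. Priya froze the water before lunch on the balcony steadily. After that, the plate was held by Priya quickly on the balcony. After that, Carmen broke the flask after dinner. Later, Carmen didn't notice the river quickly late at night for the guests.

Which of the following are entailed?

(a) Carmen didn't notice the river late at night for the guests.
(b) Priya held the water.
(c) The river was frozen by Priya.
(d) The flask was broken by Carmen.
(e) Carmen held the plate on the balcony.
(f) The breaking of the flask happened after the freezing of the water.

(d), (f)

(a) Not entailed — dropping 'quickly' under negation is not valid — the original leaves open that Carmen noticed the river some other way.
(b) Not entailed — Priya held the plate, not the water; the water belongs to the freezing event.
(c) Not entailed — Priya froze the water, not the river; the river belongs to the noticing event.
(d) Entailed — this follows by dropping conjuncts from the breaking event's description.
(e) Not entailed — the passage has Priya holding the plate, not Carmen.
(f) Entailed — the narrative places the freezing before the breaking.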